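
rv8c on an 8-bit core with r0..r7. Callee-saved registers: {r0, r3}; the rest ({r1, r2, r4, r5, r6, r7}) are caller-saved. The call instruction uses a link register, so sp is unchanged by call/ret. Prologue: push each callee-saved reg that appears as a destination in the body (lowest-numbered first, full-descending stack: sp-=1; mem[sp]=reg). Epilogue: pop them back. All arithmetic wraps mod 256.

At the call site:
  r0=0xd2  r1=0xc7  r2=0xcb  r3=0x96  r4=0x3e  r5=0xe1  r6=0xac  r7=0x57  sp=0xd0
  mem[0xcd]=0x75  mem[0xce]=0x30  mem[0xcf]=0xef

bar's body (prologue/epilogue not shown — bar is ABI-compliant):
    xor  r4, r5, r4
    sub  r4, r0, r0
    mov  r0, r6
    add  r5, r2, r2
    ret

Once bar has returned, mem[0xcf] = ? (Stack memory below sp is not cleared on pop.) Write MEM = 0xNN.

prologue: push r0 -> mem[0xcf]=0xd2, sp=0xcf
body[0] xor  r4, r5, r4 -> r4=0xdf
body[1] sub  r4, r0, r0 -> r4=0x00
body[2] mov  r0, r6 -> r0=0xac
body[3] add  r5, r2, r2 -> r5=0x96
epilogue: pop r0=0xd2, sp=0xd0
prologue pushed ['r0'] at ['0xcf']

MEM = 0xd2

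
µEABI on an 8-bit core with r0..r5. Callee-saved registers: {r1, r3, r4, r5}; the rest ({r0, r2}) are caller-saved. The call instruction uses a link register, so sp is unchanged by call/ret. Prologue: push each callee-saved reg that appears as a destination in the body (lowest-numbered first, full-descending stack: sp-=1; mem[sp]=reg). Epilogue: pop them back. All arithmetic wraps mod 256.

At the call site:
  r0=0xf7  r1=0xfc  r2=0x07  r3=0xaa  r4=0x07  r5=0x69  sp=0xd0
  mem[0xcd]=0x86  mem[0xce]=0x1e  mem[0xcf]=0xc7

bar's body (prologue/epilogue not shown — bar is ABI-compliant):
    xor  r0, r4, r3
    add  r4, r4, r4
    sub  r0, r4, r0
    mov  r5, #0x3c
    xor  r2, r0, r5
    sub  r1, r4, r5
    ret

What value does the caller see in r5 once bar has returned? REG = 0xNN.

REG = 0x69

prologue: push r1 -> mem[0xcf]=0xfc, sp=0xcf
prologue: push r4 -> mem[0xce]=0x07, sp=0xce
prologue: push r5 -> mem[0xcd]=0x69, sp=0xcd
body[0] xor  r0, r4, r3 -> r0=0xad
body[1] add  r4, r4, r4 -> r4=0x0e
body[2] sub  r0, r4, r0 -> r0=0x61
body[3] mov  r5, #0x3c -> r5=0x3c
body[4] xor  r2, r0, r5 -> r2=0x5d
body[5] sub  r1, r4, r5 -> r1=0xd2
epilogue: pop r5=0x69, sp=0xce
epilogue: pop r4=0x07, sp=0xcf
epilogue: pop r1=0xfc, sp=0xd0
r5 is callee-saved -> restored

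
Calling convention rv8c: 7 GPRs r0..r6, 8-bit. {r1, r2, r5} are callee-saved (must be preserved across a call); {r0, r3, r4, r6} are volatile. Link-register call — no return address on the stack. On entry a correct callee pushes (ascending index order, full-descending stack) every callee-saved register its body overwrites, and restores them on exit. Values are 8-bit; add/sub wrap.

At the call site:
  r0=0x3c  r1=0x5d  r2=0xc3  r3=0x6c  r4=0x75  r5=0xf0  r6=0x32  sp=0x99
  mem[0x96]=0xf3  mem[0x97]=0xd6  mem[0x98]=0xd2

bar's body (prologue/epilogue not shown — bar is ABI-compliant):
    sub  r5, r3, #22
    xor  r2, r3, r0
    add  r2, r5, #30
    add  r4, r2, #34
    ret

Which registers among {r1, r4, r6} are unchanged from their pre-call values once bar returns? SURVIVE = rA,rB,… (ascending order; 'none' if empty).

prologue: push r2 → mem[0x98]=0xc3, sp=0x98
prologue: push r5 → mem[0x97]=0xf0, sp=0x97
body[0] sub  r5, r3, #22 → r5=0x56
body[1] xor  r2, r3, r0 → r2=0x50
body[2] add  r2, r5, #30 → r2=0x74
body[3] add  r4, r2, #34 → r4=0x96
epilogue: pop r5=0xf0, sp=0x98
epilogue: pop r2=0xc3, sp=0x99
r1: callee-saved, written=False
r4: caller-saved, written=True
r6: caller-saved, written=False

SURVIVE = r1,r6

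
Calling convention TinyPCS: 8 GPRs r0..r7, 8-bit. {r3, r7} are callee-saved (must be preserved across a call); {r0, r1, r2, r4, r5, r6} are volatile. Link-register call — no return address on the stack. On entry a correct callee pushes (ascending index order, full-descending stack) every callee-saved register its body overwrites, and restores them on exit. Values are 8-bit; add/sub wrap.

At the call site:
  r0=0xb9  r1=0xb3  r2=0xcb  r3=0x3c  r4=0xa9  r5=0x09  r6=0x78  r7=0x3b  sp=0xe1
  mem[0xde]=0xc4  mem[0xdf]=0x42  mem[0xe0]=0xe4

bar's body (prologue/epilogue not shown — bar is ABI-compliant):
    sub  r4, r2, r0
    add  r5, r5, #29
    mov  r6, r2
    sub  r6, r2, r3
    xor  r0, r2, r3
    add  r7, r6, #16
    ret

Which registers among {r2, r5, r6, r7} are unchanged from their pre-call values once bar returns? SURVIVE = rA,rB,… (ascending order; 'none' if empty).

SURVIVE = r2,r7

prologue: push r7 → mem[0xe0]=0x3b, sp=0xe0
body[0] sub  r4, r2, r0 → r4=0x12
body[1] add  r5, r5, #29 → r5=0x26
body[2] mov  r6, r2 → r6=0xcb
body[3] sub  r6, r2, r3 → r6=0x8f
body[4] xor  r0, r2, r3 → r0=0xf7
body[5] add  r7, r6, #16 → r7=0x9f
epilogue: pop r7=0x3b, sp=0xe1
r2: caller-saved, written=False
r5: caller-saved, written=True
r6: caller-saved, written=True
r7: callee-saved, written=True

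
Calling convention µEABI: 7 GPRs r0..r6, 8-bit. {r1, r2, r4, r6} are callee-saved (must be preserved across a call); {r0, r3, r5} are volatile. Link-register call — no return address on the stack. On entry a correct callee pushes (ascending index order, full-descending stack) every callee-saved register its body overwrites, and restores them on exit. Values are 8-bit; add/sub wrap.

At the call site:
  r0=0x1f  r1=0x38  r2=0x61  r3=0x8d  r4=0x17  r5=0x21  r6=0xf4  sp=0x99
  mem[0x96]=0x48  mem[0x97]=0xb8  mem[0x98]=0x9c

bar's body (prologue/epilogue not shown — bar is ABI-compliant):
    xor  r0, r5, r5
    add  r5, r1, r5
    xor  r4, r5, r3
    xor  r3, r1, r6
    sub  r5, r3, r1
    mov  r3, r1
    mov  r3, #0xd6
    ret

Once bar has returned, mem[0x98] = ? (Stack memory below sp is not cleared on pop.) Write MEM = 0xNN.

prologue: push r4 → mem[0x98]=0x17, sp=0x98
body[0] xor  r0, r5, r5 → r0=0x00
body[1] add  r5, r1, r5 → r5=0x59
body[2] xor  r4, r5, r3 → r4=0xd4
body[3] xor  r3, r1, r6 → r3=0xcc
body[4] sub  r5, r3, r1 → r5=0x94
body[5] mov  r3, r1 → r3=0x38
body[6] mov  r3, #0xd6 → r3=0xd6
epilogue: pop r4=0x17, sp=0x99
prologue pushed ['r4'] at ['0x98']

MEM = 0x17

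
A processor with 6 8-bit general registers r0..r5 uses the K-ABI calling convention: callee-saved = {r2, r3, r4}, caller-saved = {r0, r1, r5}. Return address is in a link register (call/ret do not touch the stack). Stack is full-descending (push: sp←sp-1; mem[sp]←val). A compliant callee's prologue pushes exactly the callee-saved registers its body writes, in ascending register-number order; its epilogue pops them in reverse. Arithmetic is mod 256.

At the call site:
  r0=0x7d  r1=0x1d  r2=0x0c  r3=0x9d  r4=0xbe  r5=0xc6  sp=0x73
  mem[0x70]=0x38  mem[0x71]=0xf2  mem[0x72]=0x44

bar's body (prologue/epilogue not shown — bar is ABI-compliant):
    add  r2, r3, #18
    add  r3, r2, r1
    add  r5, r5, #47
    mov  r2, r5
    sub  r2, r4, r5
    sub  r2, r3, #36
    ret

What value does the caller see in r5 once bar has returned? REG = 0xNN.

REG = 0xf5

prologue: push r2 → mem[0x72]=0x0c, sp=0x72
prologue: push r3 → mem[0x71]=0x9d, sp=0x71
body[0] add  r2, r3, #18 → r2=0xaf
body[1] add  r3, r2, r1 → r3=0xcc
body[2] add  r5, r5, #47 → r5=0xf5
body[3] mov  r2, r5 → r2=0xf5
body[4] sub  r2, r4, r5 → r2=0xc9
body[5] sub  r2, r3, #36 → r2=0xa8
epilogue: pop r3=0x9d, sp=0x72
epilogue: pop r2=0x0c, sp=0x73
r5 is caller-saved → body value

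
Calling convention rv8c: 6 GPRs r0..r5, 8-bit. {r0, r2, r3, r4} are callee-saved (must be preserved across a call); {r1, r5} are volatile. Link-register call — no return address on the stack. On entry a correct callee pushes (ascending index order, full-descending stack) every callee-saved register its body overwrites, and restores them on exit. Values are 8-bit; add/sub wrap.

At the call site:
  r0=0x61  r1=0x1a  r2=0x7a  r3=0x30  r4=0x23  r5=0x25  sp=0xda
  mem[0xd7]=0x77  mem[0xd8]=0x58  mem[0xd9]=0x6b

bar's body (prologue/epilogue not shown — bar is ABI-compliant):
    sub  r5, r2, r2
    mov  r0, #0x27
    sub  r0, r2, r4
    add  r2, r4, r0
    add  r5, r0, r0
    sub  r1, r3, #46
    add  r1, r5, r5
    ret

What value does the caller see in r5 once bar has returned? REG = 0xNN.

prologue: push r0 → mem[0xd9]=0x61, sp=0xd9
prologue: push r2 → mem[0xd8]=0x7a, sp=0xd8
body[0] sub  r5, r2, r2 → r5=0x00
body[1] mov  r0, #0x27 → r0=0x27
body[2] sub  r0, r2, r4 → r0=0x57
body[3] add  r2, r4, r0 → r2=0x7a
body[4] add  r5, r0, r0 → r5=0xae
body[5] sub  r1, r3, #46 → r1=0x02
body[6] add  r1, r5, r5 → r1=0x5c
epilogue: pop r2=0x7a, sp=0xd9
epilogue: pop r0=0x61, sp=0xda
r5 is caller-saved → body value

REG = 0xae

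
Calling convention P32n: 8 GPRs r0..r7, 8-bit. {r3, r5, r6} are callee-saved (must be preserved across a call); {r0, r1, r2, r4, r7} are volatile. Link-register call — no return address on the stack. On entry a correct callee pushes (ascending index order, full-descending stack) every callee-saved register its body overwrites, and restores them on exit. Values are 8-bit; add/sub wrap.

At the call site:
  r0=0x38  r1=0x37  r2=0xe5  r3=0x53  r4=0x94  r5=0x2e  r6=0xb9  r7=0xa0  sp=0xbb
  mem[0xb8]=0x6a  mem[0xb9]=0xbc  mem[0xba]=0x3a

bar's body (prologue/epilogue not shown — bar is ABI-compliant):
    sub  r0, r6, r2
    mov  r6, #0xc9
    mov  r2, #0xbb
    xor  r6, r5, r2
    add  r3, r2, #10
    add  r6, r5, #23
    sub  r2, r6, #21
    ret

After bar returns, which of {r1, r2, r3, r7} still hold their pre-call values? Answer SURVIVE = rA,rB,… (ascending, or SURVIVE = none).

SURVIVE = r1,r3,r7

prologue: push r3 -> mem[0xba]=0x53, sp=0xba
prologue: push r6 -> mem[0xb9]=0xb9, sp=0xb9
body[0] sub  r0, r6, r2 -> r0=0xd4
body[1] mov  r6, #0xc9 -> r6=0xc9
body[2] mov  r2, #0xbb -> r2=0xbb
body[3] xor  r6, r5, r2 -> r6=0x95
body[4] add  r3, r2, #10 -> r3=0xc5
body[5] add  r6, r5, #23 -> r6=0x45
body[6] sub  r2, r6, #21 -> r2=0x30
epilogue: pop r6=0xb9, sp=0xba
epilogue: pop r3=0x53, sp=0xbb
r1: caller-saved, written=False
r2: caller-saved, written=True
r3: callee-saved, written=True
r7: caller-saved, written=False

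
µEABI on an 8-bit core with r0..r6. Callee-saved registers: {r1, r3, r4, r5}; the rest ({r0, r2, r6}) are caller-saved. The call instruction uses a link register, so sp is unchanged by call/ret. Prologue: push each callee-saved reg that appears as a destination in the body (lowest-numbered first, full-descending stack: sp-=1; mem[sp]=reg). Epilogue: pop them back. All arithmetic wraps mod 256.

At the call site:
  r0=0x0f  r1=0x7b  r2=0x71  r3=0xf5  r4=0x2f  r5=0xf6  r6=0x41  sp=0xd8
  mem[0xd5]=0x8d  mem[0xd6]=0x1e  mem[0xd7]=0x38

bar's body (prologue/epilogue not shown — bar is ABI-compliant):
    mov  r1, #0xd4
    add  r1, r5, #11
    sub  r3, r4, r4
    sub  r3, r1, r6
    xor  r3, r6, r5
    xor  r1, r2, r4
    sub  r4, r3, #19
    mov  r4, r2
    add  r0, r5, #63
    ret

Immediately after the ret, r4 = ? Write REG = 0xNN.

REG = 0x2f

prologue: push r1 → mem[0xd7]=0x7b, sp=0xd7
prologue: push r3 → mem[0xd6]=0xf5, sp=0xd6
prologue: push r4 → mem[0xd5]=0x2f, sp=0xd5
body[0] mov  r1, #0xd4 → r1=0xd4
body[1] add  r1, r5, #11 → r1=0x01
body[2] sub  r3, r4, r4 → r3=0x00
body[3] sub  r3, r1, r6 → r3=0xc0
body[4] xor  r3, r6, r5 → r3=0xb7
body[5] xor  r1, r2, r4 → r1=0x5e
body[6] sub  r4, r3, #19 → r4=0xa4
body[7] mov  r4, r2 → r4=0x71
body[8] add  r0, r5, #63 → r0=0x35
epilogue: pop r4=0x2f, sp=0xd6
epilogue: pop r3=0xf5, sp=0xd7
epilogue: pop r1=0x7b, sp=0xd8
r4 is callee-saved → restored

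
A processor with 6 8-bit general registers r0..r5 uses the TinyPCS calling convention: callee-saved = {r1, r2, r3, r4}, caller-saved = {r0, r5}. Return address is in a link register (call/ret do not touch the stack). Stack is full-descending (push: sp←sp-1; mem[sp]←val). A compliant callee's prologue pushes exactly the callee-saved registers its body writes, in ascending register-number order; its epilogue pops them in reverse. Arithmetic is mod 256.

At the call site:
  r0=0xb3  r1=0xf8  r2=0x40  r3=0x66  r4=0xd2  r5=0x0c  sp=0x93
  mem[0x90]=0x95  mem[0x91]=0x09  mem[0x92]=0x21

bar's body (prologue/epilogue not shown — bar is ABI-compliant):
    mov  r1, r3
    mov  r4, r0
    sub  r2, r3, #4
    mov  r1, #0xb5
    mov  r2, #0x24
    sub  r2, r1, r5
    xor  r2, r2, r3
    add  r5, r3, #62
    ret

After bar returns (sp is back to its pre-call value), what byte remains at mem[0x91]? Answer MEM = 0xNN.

prologue: push r1 → mem[0x92]=0xf8, sp=0x92
prologue: push r2 → mem[0x91]=0x40, sp=0x91
prologue: push r4 → mem[0x90]=0xd2, sp=0x90
body[0] mov  r1, r3 → r1=0x66
body[1] mov  r4, r0 → r4=0xb3
body[2] sub  r2, r3, #4 → r2=0x62
body[3] mov  r1, #0xb5 → r1=0xb5
body[4] mov  r2, #0x24 → r2=0x24
body[5] sub  r2, r1, r5 → r2=0xa9
body[6] xor  r2, r2, r3 → r2=0xcf
body[7] add  r5, r3, #62 → r5=0xa4
epilogue: pop r4=0xd2, sp=0x91
epilogue: pop r2=0x40, sp=0x92
epilogue: pop r1=0xf8, sp=0x93
prologue pushed ['r1', 'r2', 'r4'] at ['0x92', '0x91', '0x90']

MEM = 0x40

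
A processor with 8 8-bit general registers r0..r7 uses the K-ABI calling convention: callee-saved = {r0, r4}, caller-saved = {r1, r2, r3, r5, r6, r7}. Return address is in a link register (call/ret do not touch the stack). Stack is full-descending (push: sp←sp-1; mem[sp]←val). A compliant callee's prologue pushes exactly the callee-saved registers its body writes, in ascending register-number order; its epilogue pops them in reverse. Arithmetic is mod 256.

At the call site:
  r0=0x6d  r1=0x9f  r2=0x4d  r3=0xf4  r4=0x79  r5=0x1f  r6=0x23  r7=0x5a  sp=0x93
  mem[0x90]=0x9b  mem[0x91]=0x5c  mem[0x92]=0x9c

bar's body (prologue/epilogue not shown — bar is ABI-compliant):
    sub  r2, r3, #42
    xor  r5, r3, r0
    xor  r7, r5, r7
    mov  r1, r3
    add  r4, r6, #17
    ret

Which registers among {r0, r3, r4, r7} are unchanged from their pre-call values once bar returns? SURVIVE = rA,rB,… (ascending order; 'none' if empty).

SURVIVE = r0,r3,r4

prologue: push r4 -> mem[0x92]=0x79, sp=0x92
body[0] sub  r2, r3, #42 -> r2=0xca
body[1] xor  r5, r3, r0 -> r5=0x99
body[2] xor  r7, r5, r7 -> r7=0xc3
body[3] mov  r1, r3 -> r1=0xf4
body[4] add  r4, r6, #17 -> r4=0x34
epilogue: pop r4=0x79, sp=0x93
r0: callee-saved, written=False
r3: caller-saved, written=False
r4: callee-saved, written=True
r7: caller-saved, written=True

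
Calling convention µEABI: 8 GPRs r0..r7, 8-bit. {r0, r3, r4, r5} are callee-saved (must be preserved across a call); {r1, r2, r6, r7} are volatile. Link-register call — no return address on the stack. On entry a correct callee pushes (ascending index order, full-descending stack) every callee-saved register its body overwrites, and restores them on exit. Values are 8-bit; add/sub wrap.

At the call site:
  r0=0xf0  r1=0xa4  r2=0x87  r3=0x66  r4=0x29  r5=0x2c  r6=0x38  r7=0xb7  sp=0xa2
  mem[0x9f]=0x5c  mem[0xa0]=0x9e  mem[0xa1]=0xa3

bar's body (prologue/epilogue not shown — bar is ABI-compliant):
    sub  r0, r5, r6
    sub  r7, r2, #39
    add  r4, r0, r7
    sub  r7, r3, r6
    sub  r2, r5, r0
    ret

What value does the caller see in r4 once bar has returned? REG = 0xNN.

prologue: push r0 -> mem[0xa1]=0xf0, sp=0xa1
prologue: push r4 -> mem[0xa0]=0x29, sp=0xa0
body[0] sub  r0, r5, r6 -> r0=0xf4
body[1] sub  r7, r2, #39 -> r7=0x60
body[2] add  r4, r0, r7 -> r4=0x54
body[3] sub  r7, r3, r6 -> r7=0x2e
body[4] sub  r2, r5, r0 -> r2=0x38
epilogue: pop r4=0x29, sp=0xa1
epilogue: pop r0=0xf0, sp=0xa2
r4 is callee-saved -> restored

REG = 0x29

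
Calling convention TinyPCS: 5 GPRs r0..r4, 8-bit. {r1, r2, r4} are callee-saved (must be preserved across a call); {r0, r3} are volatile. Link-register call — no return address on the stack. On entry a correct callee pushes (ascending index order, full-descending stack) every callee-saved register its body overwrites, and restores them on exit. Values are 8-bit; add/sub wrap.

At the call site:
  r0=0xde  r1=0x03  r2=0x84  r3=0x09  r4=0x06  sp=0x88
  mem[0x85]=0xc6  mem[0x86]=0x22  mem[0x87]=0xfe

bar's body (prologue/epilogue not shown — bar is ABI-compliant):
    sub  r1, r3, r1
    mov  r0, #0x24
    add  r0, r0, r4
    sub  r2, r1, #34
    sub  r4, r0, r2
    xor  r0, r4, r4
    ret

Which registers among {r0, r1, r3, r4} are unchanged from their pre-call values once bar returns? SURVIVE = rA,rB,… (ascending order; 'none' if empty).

SURVIVE = r1,r3,r4

prologue: push r1 → mem[0x87]=0x03, sp=0x87
prologue: push r2 → mem[0x86]=0x84, sp=0x86
prologue: push r4 → mem[0x85]=0x06, sp=0x85
body[0] sub  r1, r3, r1 → r1=0x06
body[1] mov  r0, #0x24 → r0=0x24
body[2] add  r0, r0, r4 → r0=0x2a
body[3] sub  r2, r1, #34 → r2=0xe4
body[4] sub  r4, r0, r2 → r4=0x46
body[5] xor  r0, r4, r4 → r0=0x00
epilogue: pop r4=0x06, sp=0x86
epilogue: pop r2=0x84, sp=0x87
epilogue: pop r1=0x03, sp=0x88
r0: caller-saved, written=True
r1: callee-saved, written=True
r3: caller-saved, written=False
r4: callee-saved, written=True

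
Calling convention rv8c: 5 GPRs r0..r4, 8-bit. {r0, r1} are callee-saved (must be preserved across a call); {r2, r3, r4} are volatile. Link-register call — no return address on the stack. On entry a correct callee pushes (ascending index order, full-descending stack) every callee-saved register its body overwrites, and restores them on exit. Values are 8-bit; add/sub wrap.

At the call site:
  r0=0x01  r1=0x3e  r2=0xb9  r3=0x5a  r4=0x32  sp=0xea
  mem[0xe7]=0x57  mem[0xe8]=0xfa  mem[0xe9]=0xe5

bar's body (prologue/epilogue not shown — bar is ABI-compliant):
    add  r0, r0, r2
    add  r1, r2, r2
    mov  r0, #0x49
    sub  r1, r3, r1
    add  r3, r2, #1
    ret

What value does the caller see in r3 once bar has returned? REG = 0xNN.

REG = 0xba

prologue: push r0 → mem[0xe9]=0x01, sp=0xe9
prologue: push r1 → mem[0xe8]=0x3e, sp=0xe8
body[0] add  r0, r0, r2 → r0=0xba
body[1] add  r1, r2, r2 → r1=0x72
body[2] mov  r0, #0x49 → r0=0x49
body[3] sub  r1, r3, r1 → r1=0xe8
body[4] add  r3, r2, #1 → r3=0xba
epilogue: pop r1=0x3e, sp=0xe9
epilogue: pop r0=0x01, sp=0xea
r3 is caller-saved → body value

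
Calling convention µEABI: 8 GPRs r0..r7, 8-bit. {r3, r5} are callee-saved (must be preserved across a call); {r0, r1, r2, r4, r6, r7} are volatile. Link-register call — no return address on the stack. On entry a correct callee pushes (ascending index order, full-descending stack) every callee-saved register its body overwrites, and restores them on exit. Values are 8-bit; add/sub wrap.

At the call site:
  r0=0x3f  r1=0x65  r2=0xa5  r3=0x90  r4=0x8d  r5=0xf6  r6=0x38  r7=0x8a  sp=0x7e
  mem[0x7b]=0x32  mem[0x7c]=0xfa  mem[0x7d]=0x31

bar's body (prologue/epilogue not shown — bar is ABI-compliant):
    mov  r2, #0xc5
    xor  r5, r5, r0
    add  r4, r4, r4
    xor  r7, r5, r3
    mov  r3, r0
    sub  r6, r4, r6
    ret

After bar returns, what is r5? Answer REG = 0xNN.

prologue: push r3 → mem[0x7d]=0x90, sp=0x7d
prologue: push r5 → mem[0x7c]=0xf6, sp=0x7c
body[0] mov  r2, #0xc5 → r2=0xc5
body[1] xor  r5, r5, r0 → r5=0xc9
body[2] add  r4, r4, r4 → r4=0x1a
body[3] xor  r7, r5, r3 → r7=0x59
body[4] mov  r3, r0 → r3=0x3f
body[5] sub  r6, r4, r6 → r6=0xe2
epilogue: pop r5=0xf6, sp=0x7d
epilogue: pop r3=0x90, sp=0x7e
r5 is callee-saved → restored

REG = 0xf6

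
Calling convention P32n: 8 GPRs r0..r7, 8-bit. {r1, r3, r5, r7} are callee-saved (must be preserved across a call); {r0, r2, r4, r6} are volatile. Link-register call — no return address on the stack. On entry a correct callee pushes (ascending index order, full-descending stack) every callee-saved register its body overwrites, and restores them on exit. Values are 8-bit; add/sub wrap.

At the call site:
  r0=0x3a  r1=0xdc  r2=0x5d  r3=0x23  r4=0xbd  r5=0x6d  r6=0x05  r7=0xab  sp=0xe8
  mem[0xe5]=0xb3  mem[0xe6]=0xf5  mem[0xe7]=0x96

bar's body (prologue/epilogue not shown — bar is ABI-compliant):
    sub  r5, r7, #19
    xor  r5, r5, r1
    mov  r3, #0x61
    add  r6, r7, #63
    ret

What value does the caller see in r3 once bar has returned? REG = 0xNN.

REG = 0x23

prologue: push r3 -> mem[0xe7]=0x23, sp=0xe7
prologue: push r5 -> mem[0xe6]=0x6d, sp=0xe6
body[0] sub  r5, r7, #19 -> r5=0x98
body[1] xor  r5, r5, r1 -> r5=0x44
body[2] mov  r3, #0x61 -> r3=0x61
body[3] add  r6, r7, #63 -> r6=0xea
epilogue: pop r5=0x6d, sp=0xe7
epilogue: pop r3=0x23, sp=0xe8
r3 is callee-saved -> restored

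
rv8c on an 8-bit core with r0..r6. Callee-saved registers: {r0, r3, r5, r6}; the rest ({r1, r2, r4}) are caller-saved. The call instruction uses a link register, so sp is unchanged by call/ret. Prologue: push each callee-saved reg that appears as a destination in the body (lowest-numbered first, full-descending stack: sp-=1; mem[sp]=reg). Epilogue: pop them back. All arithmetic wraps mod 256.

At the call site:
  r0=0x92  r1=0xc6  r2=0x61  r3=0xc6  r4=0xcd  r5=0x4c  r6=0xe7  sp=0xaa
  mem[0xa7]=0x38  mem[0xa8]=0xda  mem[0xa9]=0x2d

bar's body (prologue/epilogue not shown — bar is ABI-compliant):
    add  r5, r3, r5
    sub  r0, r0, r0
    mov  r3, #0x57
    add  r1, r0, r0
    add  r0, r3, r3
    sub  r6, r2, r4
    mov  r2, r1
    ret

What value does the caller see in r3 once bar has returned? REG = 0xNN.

REG = 0xc6

prologue: push r0 → mem[0xa9]=0x92, sp=0xa9
prologue: push r3 → mem[0xa8]=0xc6, sp=0xa8
prologue: push r5 → mem[0xa7]=0x4c, sp=0xa7
prologue: push r6 → mem[0xa6]=0xe7, sp=0xa6
body[0] add  r5, r3, r5 → r5=0x12
body[1] sub  r0, r0, r0 → r0=0x00
body[2] mov  r3, #0x57 → r3=0x57
body[3] add  r1, r0, r0 → r1=0x00
body[4] add  r0, r3, r3 → r0=0xae
body[5] sub  r6, r2, r4 → r6=0x94
body[6] mov  r2, r1 → r2=0x00
epilogue: pop r6=0xe7, sp=0xa7
epilogue: pop r5=0x4c, sp=0xa8
epilogue: pop r3=0xc6, sp=0xa9
epilogue: pop r0=0x92, sp=0xaa
r3 is callee-saved → restored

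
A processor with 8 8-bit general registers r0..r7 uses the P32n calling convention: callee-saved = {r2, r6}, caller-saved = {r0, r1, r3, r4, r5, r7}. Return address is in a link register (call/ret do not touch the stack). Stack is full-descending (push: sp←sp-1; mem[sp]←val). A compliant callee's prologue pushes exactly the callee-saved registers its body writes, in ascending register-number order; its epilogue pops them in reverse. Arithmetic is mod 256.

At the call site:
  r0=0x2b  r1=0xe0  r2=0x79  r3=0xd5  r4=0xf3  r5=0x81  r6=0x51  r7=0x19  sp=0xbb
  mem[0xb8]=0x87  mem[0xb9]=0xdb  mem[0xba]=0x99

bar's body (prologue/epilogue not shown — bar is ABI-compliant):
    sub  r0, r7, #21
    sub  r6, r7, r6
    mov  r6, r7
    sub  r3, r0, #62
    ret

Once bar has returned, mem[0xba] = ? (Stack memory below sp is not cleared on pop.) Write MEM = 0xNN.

MEM = 0x51

prologue: push r6 -> mem[0xba]=0x51, sp=0xba
body[0] sub  r0, r7, #21 -> r0=0x04
body[1] sub  r6, r7, r6 -> r6=0xc8
body[2] mov  r6, r7 -> r6=0x19
body[3] sub  r3, r0, #62 -> r3=0xc6
epilogue: pop r6=0x51, sp=0xbb
prologue pushed ['r6'] at ['0xba']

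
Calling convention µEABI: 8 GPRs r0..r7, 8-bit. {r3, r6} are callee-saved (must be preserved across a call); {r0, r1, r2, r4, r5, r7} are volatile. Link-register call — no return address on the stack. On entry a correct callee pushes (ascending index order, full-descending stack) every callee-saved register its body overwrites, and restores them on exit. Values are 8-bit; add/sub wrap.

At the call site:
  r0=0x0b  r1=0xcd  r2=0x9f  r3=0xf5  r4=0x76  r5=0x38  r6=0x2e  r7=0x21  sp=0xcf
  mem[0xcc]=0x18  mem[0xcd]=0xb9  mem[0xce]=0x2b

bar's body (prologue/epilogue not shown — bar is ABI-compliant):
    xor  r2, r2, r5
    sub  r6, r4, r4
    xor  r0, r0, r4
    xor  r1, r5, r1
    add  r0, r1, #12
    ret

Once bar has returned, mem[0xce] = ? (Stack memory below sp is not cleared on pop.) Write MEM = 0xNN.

prologue: push r6 → mem[0xce]=0x2e, sp=0xce
body[0] xor  r2, r2, r5 → r2=0xa7
body[1] sub  r6, r4, r4 → r6=0x00
body[2] xor  r0, r0, r4 → r0=0x7d
body[3] xor  r1, r5, r1 → r1=0xf5
body[4] add  r0, r1, #12 → r0=0x01
epilogue: pop r6=0x2e, sp=0xcf
prologue pushed ['r6'] at ['0xce']

MEM = 0x2e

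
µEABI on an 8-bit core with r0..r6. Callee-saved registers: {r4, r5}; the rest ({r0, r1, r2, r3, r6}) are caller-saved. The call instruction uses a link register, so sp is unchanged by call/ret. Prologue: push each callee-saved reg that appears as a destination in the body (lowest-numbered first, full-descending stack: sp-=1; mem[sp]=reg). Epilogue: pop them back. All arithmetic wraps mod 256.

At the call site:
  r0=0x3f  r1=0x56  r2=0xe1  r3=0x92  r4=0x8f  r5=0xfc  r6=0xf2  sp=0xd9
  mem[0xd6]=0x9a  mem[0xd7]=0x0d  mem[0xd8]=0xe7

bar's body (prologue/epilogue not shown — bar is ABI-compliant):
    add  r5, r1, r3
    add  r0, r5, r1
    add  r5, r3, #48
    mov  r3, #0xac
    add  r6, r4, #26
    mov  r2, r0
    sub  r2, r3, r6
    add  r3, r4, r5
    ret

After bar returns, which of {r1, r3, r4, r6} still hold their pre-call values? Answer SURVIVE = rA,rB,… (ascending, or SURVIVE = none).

prologue: push r5 → mem[0xd8]=0xfc, sp=0xd8
body[0] add  r5, r1, r3 → r5=0xe8
body[1] add  r0, r5, r1 → r0=0x3e
body[2] add  r5, r3, #48 → r5=0xc2
body[3] mov  r3, #0xac → r3=0xac
body[4] add  r6, r4, #26 → r6=0xa9
body[5] mov  r2, r0 → r2=0x3e
body[6] sub  r2, r3, r6 → r2=0x03
body[7] add  r3, r4, r5 → r3=0x51
epilogue: pop r5=0xfc, sp=0xd9
r1: caller-saved, written=False
r3: caller-saved, written=True
r4: callee-saved, written=False
r6: caller-saved, written=True

SURVIVE = r1,r4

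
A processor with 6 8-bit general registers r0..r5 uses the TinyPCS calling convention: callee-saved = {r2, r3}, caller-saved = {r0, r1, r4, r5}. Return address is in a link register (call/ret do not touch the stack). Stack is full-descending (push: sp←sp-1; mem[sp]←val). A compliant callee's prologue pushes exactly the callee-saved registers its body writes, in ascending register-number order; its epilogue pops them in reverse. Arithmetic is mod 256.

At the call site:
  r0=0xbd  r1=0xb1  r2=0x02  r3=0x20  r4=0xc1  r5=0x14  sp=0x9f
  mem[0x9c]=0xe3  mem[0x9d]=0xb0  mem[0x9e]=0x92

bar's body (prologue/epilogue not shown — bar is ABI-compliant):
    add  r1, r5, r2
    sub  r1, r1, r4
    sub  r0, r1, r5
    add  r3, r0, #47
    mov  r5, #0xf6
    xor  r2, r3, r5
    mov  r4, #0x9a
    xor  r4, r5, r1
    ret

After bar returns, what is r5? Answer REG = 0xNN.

REG = 0xf6

prologue: push r2 -> mem[0x9e]=0x02, sp=0x9e
prologue: push r3 -> mem[0x9d]=0x20, sp=0x9d
body[0] add  r1, r5, r2 -> r1=0x16
body[1] sub  r1, r1, r4 -> r1=0x55
body[2] sub  r0, r1, r5 -> r0=0x41
body[3] add  r3, r0, #47 -> r3=0x70
body[4] mov  r5, #0xf6 -> r5=0xf6
body[5] xor  r2, r3, r5 -> r2=0x86
body[6] mov  r4, #0x9a -> r4=0x9a
body[7] xor  r4, r5, r1 -> r4=0xa3
epilogue: pop r3=0x20, sp=0x9e
epilogue: pop r2=0x02, sp=0x9f
r5 is caller-saved -> body value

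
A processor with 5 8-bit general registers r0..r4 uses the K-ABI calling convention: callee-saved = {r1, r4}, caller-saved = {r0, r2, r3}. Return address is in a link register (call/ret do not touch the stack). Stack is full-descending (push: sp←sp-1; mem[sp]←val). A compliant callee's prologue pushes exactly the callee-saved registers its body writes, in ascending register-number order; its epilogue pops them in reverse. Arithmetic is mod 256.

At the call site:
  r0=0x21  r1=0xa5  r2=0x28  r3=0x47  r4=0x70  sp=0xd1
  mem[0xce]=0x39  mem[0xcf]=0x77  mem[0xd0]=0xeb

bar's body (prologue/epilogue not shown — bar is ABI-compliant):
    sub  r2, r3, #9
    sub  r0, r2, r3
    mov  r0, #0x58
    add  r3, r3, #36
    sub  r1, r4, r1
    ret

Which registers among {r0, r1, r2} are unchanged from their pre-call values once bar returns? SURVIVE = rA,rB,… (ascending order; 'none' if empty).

prologue: push r1 → mem[0xd0]=0xa5, sp=0xd0
body[0] sub  r2, r3, #9 → r2=0x3e
body[1] sub  r0, r2, r3 → r0=0xf7
body[2] mov  r0, #0x58 → r0=0x58
body[3] add  r3, r3, #36 → r3=0x6b
body[4] sub  r1, r4, r1 → r1=0xcb
epilogue: pop r1=0xa5, sp=0xd1
r0: caller-saved, written=True
r1: callee-saved, written=True
r2: caller-saved, written=True

SURVIVE = r1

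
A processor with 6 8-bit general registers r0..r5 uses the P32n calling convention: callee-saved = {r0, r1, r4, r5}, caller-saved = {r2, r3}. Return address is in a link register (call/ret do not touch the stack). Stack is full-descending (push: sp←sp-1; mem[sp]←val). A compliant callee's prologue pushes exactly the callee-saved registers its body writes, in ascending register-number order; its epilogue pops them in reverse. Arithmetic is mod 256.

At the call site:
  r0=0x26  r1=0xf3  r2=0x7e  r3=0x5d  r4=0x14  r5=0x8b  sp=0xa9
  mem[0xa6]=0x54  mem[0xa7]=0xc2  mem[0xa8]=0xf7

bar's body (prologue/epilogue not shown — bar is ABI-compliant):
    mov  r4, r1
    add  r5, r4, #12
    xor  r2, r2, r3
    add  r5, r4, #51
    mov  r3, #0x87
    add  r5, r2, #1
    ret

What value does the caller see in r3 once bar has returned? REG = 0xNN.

REG = 0x87

prologue: push r4 -> mem[0xa8]=0x14, sp=0xa8
prologue: push r5 -> mem[0xa7]=0x8b, sp=0xa7
body[0] mov  r4, r1 -> r4=0xf3
body[1] add  r5, r4, #12 -> r5=0xff
body[2] xor  r2, r2, r3 -> r2=0x23
body[3] add  r5, r4, #51 -> r5=0x26
body[4] mov  r3, #0x87 -> r3=0x87
body[5] add  r5, r2, #1 -> r5=0x24
epilogue: pop r5=0x8b, sp=0xa8
epilogue: pop r4=0x14, sp=0xa9
r3 is caller-saved -> body value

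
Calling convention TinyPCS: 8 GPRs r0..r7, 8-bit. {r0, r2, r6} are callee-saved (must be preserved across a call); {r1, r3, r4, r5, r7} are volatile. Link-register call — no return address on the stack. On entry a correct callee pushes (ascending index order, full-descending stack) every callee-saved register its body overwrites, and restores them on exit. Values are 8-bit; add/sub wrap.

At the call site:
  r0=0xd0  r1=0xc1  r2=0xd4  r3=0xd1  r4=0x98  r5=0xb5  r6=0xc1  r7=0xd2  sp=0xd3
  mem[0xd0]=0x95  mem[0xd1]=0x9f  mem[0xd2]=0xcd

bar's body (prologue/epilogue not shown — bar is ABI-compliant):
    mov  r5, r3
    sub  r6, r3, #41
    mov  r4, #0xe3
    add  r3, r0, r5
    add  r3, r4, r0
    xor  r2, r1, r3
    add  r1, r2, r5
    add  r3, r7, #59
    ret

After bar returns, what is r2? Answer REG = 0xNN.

prologue: push r2 → mem[0xd2]=0xd4, sp=0xd2
prologue: push r6 → mem[0xd1]=0xc1, sp=0xd1
body[0] mov  r5, r3 → r5=0xd1
body[1] sub  r6, r3, #41 → r6=0xa8
body[2] mov  r4, #0xe3 → r4=0xe3
body[3] add  r3, r0, r5 → r3=0xa1
body[4] add  r3, r4, r0 → r3=0xb3
body[5] xor  r2, r1, r3 → r2=0x72
body[6] add  r1, r2, r5 → r1=0x43
body[7] add  r3, r7, #59 → r3=0x0d
epilogue: pop r6=0xc1, sp=0xd2
epilogue: pop r2=0xd4, sp=0xd3
r2 is callee-saved → restored

REG = 0xd4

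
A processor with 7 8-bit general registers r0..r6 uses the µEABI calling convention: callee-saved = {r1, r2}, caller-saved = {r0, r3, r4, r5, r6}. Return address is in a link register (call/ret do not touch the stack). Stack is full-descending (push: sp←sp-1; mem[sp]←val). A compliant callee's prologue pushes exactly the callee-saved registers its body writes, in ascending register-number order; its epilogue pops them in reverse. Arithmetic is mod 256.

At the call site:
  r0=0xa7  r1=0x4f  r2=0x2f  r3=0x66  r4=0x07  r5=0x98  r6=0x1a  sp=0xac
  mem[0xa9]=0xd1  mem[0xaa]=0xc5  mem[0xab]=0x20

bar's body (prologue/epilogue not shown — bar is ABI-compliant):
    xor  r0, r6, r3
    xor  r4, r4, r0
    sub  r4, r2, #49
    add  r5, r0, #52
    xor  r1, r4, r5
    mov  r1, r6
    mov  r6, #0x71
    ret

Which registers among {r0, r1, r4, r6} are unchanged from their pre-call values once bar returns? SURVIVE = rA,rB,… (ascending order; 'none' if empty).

SURVIVE = r1

prologue: push r1 -> mem[0xab]=0x4f, sp=0xab
body[0] xor  r0, r6, r3 -> r0=0x7c
body[1] xor  r4, r4, r0 -> r4=0x7b
body[2] sub  r4, r2, #49 -> r4=0xfe
body[3] add  r5, r0, #52 -> r5=0xb0
body[4] xor  r1, r4, r5 -> r1=0x4e
body[5] mov  r1, r6 -> r1=0x1a
body[6] mov  r6, #0x71 -> r6=0x71
epilogue: pop r1=0x4f, sp=0xac
r0: caller-saved, written=True
r1: callee-saved, written=True
r4: caller-saved, written=True
r6: caller-saved, written=True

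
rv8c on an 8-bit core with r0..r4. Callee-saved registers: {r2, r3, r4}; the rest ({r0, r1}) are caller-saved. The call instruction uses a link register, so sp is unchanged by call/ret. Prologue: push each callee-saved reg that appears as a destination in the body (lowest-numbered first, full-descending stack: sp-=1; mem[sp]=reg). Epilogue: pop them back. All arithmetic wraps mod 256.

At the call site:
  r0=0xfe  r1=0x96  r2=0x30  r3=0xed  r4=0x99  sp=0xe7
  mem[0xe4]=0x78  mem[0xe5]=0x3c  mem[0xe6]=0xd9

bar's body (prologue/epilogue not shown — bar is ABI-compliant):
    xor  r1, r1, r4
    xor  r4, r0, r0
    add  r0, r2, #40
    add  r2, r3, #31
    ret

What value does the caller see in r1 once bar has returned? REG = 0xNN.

REG = 0x0f

prologue: push r2 -> mem[0xe6]=0x30, sp=0xe6
prologue: push r4 -> mem[0xe5]=0x99, sp=0xe5
body[0] xor  r1, r1, r4 -> r1=0x0f
body[1] xor  r4, r0, r0 -> r4=0x00
body[2] add  r0, r2, #40 -> r0=0x58
body[3] add  r2, r3, #31 -> r2=0x0c
epilogue: pop r4=0x99, sp=0xe6
epilogue: pop r2=0x30, sp=0xe7
r1 is caller-saved -> body value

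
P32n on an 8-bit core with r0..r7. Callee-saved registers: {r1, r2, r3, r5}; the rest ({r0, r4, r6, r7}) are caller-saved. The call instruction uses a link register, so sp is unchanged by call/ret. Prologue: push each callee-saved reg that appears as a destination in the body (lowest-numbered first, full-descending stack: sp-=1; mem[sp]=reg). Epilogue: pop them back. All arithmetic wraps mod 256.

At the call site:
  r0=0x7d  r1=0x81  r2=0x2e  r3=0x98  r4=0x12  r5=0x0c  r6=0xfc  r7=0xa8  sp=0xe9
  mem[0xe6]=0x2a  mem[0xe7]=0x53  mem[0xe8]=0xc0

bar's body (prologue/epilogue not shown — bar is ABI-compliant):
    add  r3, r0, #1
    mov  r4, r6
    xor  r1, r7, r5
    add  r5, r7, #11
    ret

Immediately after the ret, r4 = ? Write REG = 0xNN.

REG = 0xfc

prologue: push r1 -> mem[0xe8]=0x81, sp=0xe8
prologue: push r3 -> mem[0xe7]=0x98, sp=0xe7
prologue: push r5 -> mem[0xe6]=0x0c, sp=0xe6
body[0] add  r3, r0, #1 -> r3=0x7e
body[1] mov  r4, r6 -> r4=0xfc
body[2] xor  r1, r7, r5 -> r1=0xa4
body[3] add  r5, r7, #11 -> r5=0xb3
epilogue: pop r5=0x0c, sp=0xe7
epilogue: pop r3=0x98, sp=0xe8
epilogue: pop r1=0x81, sp=0xe9
r4 is caller-saved -> body value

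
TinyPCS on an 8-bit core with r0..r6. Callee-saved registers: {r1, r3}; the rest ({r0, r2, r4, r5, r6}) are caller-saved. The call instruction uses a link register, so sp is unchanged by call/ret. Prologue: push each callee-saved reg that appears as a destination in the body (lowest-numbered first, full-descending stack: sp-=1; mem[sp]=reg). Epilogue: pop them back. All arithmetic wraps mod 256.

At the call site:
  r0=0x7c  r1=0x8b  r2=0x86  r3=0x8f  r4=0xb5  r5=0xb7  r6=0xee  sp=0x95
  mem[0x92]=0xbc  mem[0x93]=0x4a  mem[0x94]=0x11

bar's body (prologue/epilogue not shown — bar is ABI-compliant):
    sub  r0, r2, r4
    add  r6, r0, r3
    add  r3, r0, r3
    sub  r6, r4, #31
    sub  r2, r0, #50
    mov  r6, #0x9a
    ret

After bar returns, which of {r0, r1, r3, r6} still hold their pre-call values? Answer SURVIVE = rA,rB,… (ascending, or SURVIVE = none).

prologue: push r3 → mem[0x94]=0x8f, sp=0x94
body[0] sub  r0, r2, r4 → r0=0xd1
body[1] add  r6, r0, r3 → r6=0x60
body[2] add  r3, r0, r3 → r3=0x60
body[3] sub  r6, r4, #31 → r6=0x96
body[4] sub  r2, r0, #50 → r2=0x9f
body[5] mov  r6, #0x9a → r6=0x9a
epilogue: pop r3=0x8f, sp=0x95
r0: caller-saved, written=True
r1: callee-saved, written=False
r3: callee-saved, written=True
r6: caller-saved, written=True

SURVIVE = r1,r3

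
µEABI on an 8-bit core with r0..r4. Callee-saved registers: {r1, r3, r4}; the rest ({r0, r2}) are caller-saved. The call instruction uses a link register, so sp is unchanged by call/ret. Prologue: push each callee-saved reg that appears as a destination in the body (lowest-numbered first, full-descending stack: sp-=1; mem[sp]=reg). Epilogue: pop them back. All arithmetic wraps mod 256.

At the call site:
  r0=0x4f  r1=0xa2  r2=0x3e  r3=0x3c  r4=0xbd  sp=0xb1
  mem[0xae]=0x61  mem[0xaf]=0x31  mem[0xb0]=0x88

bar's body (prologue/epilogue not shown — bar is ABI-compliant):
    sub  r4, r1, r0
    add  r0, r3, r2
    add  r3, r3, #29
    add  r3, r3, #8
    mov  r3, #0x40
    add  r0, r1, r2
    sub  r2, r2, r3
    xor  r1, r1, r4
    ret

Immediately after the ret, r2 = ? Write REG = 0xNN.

prologue: push r1 -> mem[0xb0]=0xa2, sp=0xb0
prologue: push r3 -> mem[0xaf]=0x3c, sp=0xaf
prologue: push r4 -> mem[0xae]=0xbd, sp=0xae
body[0] sub  r4, r1, r0 -> r4=0x53
body[1] add  r0, r3, r2 -> r0=0x7a
body[2] add  r3, r3, #29 -> r3=0x59
body[3] add  r3, r3, #8 -> r3=0x61
body[4] mov  r3, #0x40 -> r3=0x40
body[5] add  r0, r1, r2 -> r0=0xe0
body[6] sub  r2, r2, r3 -> r2=0xfe
body[7] xor  r1, r1, r4 -> r1=0xf1
epilogue: pop r4=0xbd, sp=0xaf
epilogue: pop r3=0x3c, sp=0xb0
epilogue: pop r1=0xa2, sp=0xb1
r2 is caller-saved -> body value

REG = 0xfe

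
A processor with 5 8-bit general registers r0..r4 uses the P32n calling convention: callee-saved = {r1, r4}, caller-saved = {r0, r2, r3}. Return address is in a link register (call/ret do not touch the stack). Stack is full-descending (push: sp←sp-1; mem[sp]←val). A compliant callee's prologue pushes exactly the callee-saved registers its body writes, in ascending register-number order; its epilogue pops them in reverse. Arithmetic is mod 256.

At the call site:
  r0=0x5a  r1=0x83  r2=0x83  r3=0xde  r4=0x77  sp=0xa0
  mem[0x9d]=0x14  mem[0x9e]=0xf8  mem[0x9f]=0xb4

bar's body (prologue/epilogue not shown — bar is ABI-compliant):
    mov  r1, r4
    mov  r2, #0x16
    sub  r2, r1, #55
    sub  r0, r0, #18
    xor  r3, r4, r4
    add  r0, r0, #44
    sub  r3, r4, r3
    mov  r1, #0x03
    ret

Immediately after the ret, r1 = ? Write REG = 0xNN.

prologue: push r1 → mem[0x9f]=0x83, sp=0x9f
body[0] mov  r1, r4 → r1=0x77
body[1] mov  r2, #0x16 → r2=0x16
body[2] sub  r2, r1, #55 → r2=0x40
body[3] sub  r0, r0, #18 → r0=0x48
body[4] xor  r3, r4, r4 → r3=0x00
body[5] add  r0, r0, #44 → r0=0x74
body[6] sub  r3, r4, r3 → r3=0x77
body[7] mov  r1, #0x03 → r1=0x03
epilogue: pop r1=0x83, sp=0xa0
r1 is callee-saved → restored

REG = 0x83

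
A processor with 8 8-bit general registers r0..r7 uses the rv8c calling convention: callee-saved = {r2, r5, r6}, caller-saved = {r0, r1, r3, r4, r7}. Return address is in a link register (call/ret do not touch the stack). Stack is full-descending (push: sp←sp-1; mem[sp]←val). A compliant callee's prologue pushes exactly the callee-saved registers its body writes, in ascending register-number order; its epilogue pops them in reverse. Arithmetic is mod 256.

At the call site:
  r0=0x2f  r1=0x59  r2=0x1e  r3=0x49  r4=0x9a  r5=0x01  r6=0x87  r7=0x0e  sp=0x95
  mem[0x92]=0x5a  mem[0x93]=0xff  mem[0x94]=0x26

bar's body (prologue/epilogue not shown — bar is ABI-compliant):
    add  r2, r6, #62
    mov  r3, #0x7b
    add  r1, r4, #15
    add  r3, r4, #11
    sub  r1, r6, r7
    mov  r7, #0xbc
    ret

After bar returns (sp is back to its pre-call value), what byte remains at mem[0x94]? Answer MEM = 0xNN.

MEM = 0x1e

prologue: push r2 → mem[0x94]=0x1e, sp=0x94
body[0] add  r2, r6, #62 → r2=0xc5
body[1] mov  r3, #0x7b → r3=0x7b
body[2] add  r1, r4, #15 → r1=0xa9
body[3] add  r3, r4, #11 → r3=0xa5
body[4] sub  r1, r6, r7 → r1=0x79
body[5] mov  r7, #0xbc → r7=0xbc
epilogue: pop r2=0x1e, sp=0x95
prologue pushed ['r2'] at ['0x94']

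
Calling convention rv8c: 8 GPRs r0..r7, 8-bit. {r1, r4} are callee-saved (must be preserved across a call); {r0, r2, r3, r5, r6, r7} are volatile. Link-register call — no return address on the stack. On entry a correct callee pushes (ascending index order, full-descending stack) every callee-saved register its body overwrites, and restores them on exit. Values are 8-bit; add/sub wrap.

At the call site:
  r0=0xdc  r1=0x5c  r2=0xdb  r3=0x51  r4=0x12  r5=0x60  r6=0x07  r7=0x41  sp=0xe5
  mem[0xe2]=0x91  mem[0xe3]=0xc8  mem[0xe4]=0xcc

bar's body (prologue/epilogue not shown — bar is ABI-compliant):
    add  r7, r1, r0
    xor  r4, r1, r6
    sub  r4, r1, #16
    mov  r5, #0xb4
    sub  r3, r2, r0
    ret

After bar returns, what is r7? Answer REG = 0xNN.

REG = 0x38

prologue: push r4 -> mem[0xe4]=0x12, sp=0xe4
body[0] add  r7, r1, r0 -> r7=0x38
body[1] xor  r4, r1, r6 -> r4=0x5b
body[2] sub  r4, r1, #16 -> r4=0x4c
body[3] mov  r5, #0xb4 -> r5=0xb4
body[4] sub  r3, r2, r0 -> r3=0xff
epilogue: pop r4=0x12, sp=0xe5
r7 is caller-saved -> body value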